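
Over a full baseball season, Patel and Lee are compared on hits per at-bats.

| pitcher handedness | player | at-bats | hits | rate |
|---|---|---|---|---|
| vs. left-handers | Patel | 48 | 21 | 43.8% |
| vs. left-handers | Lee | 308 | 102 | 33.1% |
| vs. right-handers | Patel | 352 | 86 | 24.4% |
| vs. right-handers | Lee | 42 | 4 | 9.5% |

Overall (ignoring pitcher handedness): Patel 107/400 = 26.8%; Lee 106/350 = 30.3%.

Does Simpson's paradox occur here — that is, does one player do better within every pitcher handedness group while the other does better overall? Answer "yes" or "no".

Within each pitcher handedness level (vs. left-handers 43.8% vs 33.1%; vs. right-handers 24.4% vs 9.5%), Patel has the higher rate every time. Pooled: 26.8% vs 30.3% — Lee has the higher rate overall. The two comparisons disagree.

yes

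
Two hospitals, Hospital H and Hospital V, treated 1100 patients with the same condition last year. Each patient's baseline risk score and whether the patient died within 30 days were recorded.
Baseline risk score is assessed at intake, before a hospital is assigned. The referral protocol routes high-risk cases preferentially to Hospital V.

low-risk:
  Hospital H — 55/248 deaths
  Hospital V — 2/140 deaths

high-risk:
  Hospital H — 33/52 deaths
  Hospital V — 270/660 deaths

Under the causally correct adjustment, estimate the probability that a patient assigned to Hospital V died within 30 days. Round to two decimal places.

The baseline risk score-specific comparison favours Hospital V throughout, but the pooled figures favour Hospital H. The question is whether to condition on baseline risk score.
Nothing the hospital does changes baseline risk score; the imbalance is an allocation artefact. With baseline risk score also predicting the outcome, the pooled figure is confounded, and the within-stratum comparison is the causal one.
Standardising Hospital V to the population baseline risk score mix: 0.353·2/140 + 0.647·270/660 = 0.270.

0.27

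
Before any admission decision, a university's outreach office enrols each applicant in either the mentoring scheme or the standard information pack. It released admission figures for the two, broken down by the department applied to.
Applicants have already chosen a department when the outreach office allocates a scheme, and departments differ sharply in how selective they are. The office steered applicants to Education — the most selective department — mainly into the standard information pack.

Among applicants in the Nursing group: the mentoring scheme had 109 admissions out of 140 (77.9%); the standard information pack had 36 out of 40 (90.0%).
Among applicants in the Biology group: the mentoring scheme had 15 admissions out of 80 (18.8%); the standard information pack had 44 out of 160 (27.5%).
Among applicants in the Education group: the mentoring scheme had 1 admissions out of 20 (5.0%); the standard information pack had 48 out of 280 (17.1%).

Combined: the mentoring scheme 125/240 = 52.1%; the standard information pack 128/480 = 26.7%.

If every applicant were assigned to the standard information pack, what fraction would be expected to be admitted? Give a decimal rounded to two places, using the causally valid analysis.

0.39

the standard information pack is higher inside every department stratum but the mentoring scheme is higher in aggregate. Whether to stratify depends on how department relates to the outreach scheme.
Department differs across outreach schemes for reasons unrelated to any effect of the outreach scheme itself, and it separately predicts the outcome — a classic confounder. We must compare within department levels.
Standardising the standard information pack to the population department mix: 0.250·36/40 + 0.333·44/160 + 0.417·48/280 = 0.388.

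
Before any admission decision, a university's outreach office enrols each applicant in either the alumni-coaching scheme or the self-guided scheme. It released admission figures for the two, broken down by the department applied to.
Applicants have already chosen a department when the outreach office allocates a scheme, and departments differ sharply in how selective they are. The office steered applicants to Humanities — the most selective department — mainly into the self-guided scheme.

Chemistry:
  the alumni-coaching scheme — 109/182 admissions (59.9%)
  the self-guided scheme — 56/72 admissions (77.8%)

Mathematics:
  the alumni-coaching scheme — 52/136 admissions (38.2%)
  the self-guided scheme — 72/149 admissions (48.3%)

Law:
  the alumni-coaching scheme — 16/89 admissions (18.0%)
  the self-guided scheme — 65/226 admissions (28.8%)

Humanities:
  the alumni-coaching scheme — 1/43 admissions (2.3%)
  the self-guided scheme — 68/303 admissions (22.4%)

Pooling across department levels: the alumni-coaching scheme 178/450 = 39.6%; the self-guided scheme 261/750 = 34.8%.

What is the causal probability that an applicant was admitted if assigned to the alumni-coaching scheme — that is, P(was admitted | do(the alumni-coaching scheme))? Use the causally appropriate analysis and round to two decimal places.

The imbalance in department arose from how applicants were allocated, not from anything the outreach scheme did; and department independently affects the outcome. The pooled gap is confounded — condition on department.
Standardising the alumni-coaching scheme to the population department mix: 0.212·109/182 + 0.237·52/136 + 0.263·16/89 + 0.288·1/43 = 0.271.

0.27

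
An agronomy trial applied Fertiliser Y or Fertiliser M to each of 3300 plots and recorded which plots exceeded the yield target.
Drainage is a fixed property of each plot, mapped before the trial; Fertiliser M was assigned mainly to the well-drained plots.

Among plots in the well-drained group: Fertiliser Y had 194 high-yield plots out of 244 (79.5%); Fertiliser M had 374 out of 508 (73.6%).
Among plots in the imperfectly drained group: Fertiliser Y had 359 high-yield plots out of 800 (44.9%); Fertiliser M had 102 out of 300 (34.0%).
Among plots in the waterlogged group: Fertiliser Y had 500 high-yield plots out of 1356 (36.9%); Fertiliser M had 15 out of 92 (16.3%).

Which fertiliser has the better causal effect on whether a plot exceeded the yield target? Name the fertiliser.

Fertiliser Y

Field drainage satisfies the back-door criterion: it is not a descendant of the fertiliser, and it blocks the spurious path from fertiliser to outcome. Adjusting for it (i.e., using the within-field drainage rates) gives the causal effect.
Within each level — well-drained: 79.5% vs 73.6%; imperfectly drained: 44.9% vs 34.0%; waterlogged: 36.9% vs 16.3% — Fertiliser Y is higher every time.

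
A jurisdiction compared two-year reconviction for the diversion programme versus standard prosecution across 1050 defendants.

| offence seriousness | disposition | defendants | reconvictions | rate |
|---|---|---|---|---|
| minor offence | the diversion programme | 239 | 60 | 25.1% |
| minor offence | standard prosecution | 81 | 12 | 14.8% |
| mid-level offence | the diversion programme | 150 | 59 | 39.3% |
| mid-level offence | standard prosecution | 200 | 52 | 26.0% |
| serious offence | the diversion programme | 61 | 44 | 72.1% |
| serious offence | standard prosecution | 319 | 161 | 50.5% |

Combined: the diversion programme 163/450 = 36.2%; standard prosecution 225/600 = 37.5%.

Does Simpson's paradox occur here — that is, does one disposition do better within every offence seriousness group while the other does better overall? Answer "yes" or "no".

yes

Within each offence seriousness level (minor offence 25.1% vs 14.8%; mid-level offence 39.3% vs 26.0%; serious offence 72.1% vs 50.5%), standard prosecution has the lower rate every time. Pooled: 36.2% vs 37.5% — the diversion programme has the lower rate overall. The two comparisons disagree.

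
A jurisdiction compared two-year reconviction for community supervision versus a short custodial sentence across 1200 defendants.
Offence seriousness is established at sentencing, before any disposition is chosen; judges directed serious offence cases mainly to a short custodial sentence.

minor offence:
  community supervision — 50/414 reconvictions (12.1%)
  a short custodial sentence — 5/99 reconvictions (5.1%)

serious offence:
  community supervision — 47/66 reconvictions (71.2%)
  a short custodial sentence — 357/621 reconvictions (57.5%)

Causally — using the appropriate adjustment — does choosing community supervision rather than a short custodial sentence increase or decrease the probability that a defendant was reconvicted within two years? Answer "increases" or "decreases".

increases

Since offence seriousness is a pre-existing factor (not a product of the disposition) and it affects the outcome on its own, it is a confounder. The stratified rates, not the pooled rate, identify the causal effect.
Within each level — minor offence: 12.1% vs 5.1%; serious offence: 71.2% vs 57.5% — a short custodial sentence is lower every time.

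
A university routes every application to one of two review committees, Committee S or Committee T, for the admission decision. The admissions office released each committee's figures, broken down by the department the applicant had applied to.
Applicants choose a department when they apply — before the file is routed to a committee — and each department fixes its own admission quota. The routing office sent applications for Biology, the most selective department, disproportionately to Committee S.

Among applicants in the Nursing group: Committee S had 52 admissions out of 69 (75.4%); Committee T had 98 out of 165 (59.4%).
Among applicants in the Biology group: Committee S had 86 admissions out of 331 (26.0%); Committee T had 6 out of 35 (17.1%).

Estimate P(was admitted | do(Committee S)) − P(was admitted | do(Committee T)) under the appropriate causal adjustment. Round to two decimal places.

Committee S is higher inside every department stratum but Committee T is higher in aggregate. Whether to stratify depends on how department relates to the review committee.
Nothing the review committee does changes department; the imbalance is an allocation artefact. With department also predicting the outcome, the pooled figure is confounded, and the within-stratum comparison is the causal one.
Adjusting over the population distribution of department: 0.390·(0.754−0.594) + 0.610·(0.260−0.171) = +0.116.

+0.12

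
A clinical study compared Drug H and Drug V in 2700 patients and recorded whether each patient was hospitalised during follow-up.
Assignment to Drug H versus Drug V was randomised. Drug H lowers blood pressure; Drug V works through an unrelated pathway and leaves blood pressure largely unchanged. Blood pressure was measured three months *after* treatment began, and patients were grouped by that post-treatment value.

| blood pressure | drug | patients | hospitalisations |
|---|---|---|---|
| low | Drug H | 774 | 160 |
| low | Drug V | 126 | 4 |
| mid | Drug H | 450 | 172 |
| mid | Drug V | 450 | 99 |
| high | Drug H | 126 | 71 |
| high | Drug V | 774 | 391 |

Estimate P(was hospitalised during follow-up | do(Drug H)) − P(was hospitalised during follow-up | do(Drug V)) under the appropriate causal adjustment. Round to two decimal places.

-0.07

The stratified and pooled comparisons disagree (Drug V wins within each blood pressure; Drug H wins overall), so the answer turns on the causal role of blood pressure.
Blood pressure lies on the pathway drug → blood pressure → outcome, so adjusting for it blocks the indirect effect. For the total causal effect of drug, use the unadjusted pooled rates.
The causal difference is the pooled difference: 0.299 − 0.366 = -0.067.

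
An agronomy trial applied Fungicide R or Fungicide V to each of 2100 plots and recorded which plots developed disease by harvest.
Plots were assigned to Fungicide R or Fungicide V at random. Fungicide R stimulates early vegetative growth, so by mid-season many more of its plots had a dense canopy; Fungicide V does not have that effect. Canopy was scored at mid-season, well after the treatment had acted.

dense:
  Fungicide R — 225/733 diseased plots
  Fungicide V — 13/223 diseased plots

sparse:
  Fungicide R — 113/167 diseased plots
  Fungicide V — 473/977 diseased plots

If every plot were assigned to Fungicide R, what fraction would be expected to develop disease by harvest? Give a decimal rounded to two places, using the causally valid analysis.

Fungicide V is lower inside every mid-season canopy stratum but Fungicide R is lower in aggregate. Whether to stratify depends on how mid-season canopy relates to the fungicide.
Mid-season canopy is downstream of the fungicide. One should not condition on a consequence of treatment, so the overall rates are the right comparison.
So P(outcome | do(Fungicide R)) is just the pooled rate for Fungicide R: 338/900 = 0.376.

0.38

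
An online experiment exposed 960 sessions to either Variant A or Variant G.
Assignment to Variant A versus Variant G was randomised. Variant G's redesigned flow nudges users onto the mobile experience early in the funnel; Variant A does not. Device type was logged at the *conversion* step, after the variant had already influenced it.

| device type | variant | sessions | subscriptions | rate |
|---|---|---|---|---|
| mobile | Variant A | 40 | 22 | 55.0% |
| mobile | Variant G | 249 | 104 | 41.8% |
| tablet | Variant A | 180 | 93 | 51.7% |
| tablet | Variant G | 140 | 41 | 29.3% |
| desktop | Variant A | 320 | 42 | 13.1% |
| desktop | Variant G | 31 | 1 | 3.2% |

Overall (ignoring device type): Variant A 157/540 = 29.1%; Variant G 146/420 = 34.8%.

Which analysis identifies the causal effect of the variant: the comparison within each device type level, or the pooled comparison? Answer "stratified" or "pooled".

pooled

Device type lies on the pathway variant → device type → outcome, so adjusting for it blocks the indirect effect. For the total causal effect of variant, use the unadjusted pooled rates.
Pooled: Variant A 29.1% vs Variant G 34.8%; Variant G is higher overall.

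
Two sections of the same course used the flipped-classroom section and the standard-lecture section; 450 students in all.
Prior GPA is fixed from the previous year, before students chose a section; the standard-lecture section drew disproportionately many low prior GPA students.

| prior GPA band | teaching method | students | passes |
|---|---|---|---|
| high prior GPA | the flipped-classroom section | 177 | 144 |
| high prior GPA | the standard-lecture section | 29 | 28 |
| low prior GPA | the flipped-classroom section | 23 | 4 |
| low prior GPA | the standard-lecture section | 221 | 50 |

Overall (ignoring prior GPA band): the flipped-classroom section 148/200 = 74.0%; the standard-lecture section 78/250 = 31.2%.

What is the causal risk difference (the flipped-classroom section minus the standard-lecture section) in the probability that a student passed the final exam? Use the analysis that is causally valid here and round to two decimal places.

Prior GPA band is set before the teaching method has any effect — it is not caused by the teaching method — and it independently drives the outcome. That makes it a confounder, so the causal comparison is within prior GPA band levels.
Adjusting over the population distribution of prior GPA band: 0.458·(0.814−0.966) + 0.542·(0.174−0.226) = -0.098.

-0.10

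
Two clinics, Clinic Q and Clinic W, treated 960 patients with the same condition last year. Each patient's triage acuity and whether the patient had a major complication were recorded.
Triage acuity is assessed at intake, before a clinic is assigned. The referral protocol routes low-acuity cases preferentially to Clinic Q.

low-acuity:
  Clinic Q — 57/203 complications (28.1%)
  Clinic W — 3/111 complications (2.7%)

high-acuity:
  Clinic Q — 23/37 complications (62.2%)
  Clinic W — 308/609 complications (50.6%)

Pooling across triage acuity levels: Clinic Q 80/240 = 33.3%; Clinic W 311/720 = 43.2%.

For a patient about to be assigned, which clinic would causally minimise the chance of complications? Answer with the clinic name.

Triage acuity satisfies the back-door criterion: it is not a descendant of the clinic, and it blocks the spurious path from clinic to outcome. Adjusting for it (i.e., using the within-triage acuity rates) gives the causal effect.
Within each level — low-acuity: 28.1% vs 2.7%; high-acuity: 62.2% vs 50.6% — Clinic W is lower every time.

Clinic W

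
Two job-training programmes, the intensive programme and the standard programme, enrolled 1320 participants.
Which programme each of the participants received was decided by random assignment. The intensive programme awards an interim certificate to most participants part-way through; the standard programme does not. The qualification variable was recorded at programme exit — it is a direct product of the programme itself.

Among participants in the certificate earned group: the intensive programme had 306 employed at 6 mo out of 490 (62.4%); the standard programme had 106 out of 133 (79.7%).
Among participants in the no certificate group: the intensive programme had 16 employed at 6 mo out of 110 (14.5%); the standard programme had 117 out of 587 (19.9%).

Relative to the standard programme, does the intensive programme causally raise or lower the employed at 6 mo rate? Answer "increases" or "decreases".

Because the programme influences qualification attained during the programme, qualification attained during the programme is a post-treatment mediator, not a confounder. Stratifying on it would bias the estimate; the causal effect is the crude pooled difference.
Pooled: the intensive programme 53.7% vs the standard programme 31.0%; the intensive programme is higher overall.

increases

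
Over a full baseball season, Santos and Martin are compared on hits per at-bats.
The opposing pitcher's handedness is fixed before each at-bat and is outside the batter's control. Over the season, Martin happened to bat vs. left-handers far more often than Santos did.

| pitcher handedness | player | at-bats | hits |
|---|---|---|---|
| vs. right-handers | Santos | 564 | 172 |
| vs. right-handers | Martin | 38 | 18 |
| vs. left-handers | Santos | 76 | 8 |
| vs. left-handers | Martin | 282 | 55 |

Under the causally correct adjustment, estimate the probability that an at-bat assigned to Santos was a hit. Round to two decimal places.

0.23

Since pitcher handedness is a pre-existing factor (not a product of the player) and it affects the outcome on its own, it is a confounder. The stratified rates, not the pooled rate, identify the causal effect.
Standardising Santos to the population pitcher handedness mix: 0.627·172/564 + 0.373·8/76 = 0.230.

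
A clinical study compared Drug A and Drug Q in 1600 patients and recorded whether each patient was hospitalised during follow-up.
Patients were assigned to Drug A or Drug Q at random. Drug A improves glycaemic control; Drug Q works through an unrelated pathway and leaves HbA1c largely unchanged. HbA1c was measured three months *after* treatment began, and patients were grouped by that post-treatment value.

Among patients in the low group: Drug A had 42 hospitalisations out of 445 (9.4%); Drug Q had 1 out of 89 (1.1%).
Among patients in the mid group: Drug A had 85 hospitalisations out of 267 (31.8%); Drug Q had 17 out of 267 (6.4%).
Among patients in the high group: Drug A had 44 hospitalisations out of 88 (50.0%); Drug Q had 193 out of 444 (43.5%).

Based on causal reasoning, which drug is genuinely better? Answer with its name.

The distribution of HbA1c is itself part of what the drug does — it is an intermediate outcome. Holding it fixed would remove that part of the effect; the total effect is the pooled difference.
Pooled: Drug A 21.4% vs Drug Q 26.4%; Drug A is lower overall.

Drug A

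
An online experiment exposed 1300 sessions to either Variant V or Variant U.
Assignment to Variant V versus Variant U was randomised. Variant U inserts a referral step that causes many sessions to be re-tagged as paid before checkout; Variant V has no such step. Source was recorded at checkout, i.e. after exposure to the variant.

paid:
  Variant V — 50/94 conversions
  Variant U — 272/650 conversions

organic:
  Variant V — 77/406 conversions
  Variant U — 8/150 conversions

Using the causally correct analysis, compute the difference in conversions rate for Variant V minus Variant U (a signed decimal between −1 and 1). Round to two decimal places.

-0.10

Traffic source is recorded after the variant and is itself shifted by it — it sits on the causal path from variant to outcome. Conditioning on a mediator would strip out part of the effect we want; the pooled comparison gives the total causal effect.
The causal difference is the pooled difference: 0.254 − 0.350 = -0.096.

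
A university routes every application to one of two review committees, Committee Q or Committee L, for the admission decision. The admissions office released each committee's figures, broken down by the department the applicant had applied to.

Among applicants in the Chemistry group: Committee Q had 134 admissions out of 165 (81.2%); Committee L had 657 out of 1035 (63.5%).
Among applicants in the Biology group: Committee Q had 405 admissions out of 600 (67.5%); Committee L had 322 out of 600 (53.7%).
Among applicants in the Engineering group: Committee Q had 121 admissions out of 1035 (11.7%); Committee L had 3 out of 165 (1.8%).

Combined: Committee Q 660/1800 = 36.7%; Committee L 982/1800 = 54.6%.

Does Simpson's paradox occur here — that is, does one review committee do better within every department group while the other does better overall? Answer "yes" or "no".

Within each department level (Chemistry 81.2% vs 63.5%; Biology 67.5% vs 53.7%; Engineering 11.7% vs 1.8%), Committee Q has the higher rate every time. Pooled: 36.7% vs 54.6% — Committee L has the higher rate overall. The two comparisons disagree.

yes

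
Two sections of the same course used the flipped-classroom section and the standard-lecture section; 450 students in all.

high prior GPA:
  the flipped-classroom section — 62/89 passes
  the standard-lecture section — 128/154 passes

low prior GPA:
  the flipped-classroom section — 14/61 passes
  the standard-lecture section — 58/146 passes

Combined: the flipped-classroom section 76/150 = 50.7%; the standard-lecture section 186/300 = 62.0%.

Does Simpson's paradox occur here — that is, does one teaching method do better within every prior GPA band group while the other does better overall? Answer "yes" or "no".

no

Within each prior GPA band level (high prior GPA 69.7% vs 83.1%; low prior GPA 23.0% vs 39.7%), the standard-lecture section has the higher rate every time. Pooled: 50.7% vs 62.0% — the standard-lecture section has the higher rate overall. They agree.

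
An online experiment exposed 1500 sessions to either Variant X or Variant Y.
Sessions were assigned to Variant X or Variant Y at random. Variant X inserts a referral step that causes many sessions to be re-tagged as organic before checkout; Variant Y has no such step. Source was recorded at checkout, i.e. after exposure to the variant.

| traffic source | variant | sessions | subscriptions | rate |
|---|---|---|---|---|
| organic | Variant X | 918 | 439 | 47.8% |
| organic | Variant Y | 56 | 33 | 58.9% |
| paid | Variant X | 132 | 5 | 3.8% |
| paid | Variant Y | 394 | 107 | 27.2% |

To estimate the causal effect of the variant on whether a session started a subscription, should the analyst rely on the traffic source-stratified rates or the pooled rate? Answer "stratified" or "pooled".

pooled

Because the variant influences traffic source, traffic source is a post-treatment mediator, not a confounder. Stratifying on it would bias the estimate; the causal effect is the crude pooled difference.
Pooled: Variant X 42.3% vs Variant Y 31.1%; Variant X is higher overall.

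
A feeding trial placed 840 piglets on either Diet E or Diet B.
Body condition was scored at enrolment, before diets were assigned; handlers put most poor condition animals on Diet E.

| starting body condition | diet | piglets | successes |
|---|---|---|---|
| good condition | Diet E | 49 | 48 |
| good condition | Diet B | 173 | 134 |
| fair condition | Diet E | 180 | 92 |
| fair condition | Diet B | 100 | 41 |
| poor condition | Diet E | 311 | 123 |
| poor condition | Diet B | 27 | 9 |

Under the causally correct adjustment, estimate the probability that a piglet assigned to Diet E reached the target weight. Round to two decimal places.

The starting body condition-specific comparison favours Diet E throughout, but the pooled figures favour Diet B. The question is whether to condition on starting body condition.
Nothing the diet does changes starting body condition; the imbalance is an allocation artefact. With starting body condition also predicting the outcome, the pooled figure is confounded, and the within-stratum comparison is the causal one.
Standardising Diet E to the population starting body condition mix: 0.264·48/49 + 0.333·92/180 + 0.402·123/311 = 0.588.

0.59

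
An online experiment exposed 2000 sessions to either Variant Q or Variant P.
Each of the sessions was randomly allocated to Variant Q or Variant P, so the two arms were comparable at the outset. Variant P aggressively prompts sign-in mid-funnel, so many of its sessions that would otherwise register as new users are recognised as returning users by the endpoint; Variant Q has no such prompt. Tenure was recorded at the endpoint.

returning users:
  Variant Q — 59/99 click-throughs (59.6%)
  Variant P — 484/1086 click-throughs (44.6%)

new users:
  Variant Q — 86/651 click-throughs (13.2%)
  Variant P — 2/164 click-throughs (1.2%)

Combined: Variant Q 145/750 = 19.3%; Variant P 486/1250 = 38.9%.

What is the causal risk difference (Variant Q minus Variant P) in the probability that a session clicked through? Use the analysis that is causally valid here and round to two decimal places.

User tenure is recorded after the variant and is itself shifted by it — it sits on the causal path from variant to outcome. Conditioning on a mediator would strip out part of the effect we want; the pooled comparison gives the total causal effect.
The causal difference is the pooled difference: 0.193 − 0.389 = -0.195.

-0.20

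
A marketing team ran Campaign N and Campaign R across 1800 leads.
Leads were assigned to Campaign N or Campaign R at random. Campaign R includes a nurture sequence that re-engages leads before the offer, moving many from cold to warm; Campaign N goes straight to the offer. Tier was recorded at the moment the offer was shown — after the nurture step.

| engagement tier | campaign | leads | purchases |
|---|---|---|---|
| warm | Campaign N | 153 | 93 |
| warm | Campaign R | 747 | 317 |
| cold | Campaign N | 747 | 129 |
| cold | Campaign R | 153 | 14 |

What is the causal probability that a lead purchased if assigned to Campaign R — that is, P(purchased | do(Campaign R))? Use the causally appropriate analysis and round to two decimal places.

The engagement tier-specific comparison favours Campaign N throughout, but the pooled figures favour Campaign R. The question is whether to condition on engagement tier.
Engagement tier is recorded after the campaign and is itself shifted by it — it sits on the causal path from campaign to outcome. Conditioning on a mediator would strip out part of the effect we want; the pooled comparison gives the total causal effect.
So P(outcome | do(Campaign R)) is just the pooled rate for Campaign R: 331/900 = 0.368.

0.37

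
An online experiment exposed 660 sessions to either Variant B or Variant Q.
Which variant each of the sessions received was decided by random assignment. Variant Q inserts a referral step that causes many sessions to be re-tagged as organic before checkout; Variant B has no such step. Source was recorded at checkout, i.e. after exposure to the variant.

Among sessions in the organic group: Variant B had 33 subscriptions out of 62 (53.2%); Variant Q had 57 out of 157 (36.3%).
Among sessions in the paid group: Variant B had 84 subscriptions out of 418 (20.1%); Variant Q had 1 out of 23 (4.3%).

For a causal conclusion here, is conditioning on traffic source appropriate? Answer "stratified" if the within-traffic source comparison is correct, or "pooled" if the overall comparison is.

The stratified and pooled comparisons disagree (Variant B wins within each traffic source; Variant Q wins overall), so the answer turns on the causal role of traffic source.
Traffic source is downstream of the variant. One should not condition on a consequence of treatment, so the overall rates are the right comparison.
Pooled: Variant B 24.4% vs Variant Q 32.2%; Variant Q is higher overall.

pooled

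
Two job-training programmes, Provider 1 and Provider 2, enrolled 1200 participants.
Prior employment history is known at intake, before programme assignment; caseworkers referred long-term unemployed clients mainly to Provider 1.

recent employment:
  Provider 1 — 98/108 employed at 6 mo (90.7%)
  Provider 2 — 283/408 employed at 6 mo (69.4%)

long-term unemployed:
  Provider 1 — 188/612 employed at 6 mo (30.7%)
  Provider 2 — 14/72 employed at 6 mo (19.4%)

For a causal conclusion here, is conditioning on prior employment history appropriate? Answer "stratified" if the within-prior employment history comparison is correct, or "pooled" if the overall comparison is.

stratified

Prior employment history is set before the programme has any effect — it is not caused by the programme — and it independently drives the outcome. That makes it a confounder, so the causal comparison is within prior employment history levels.
Within each level — recent employment: 90.7% vs 69.4%; long-term unemployed: 30.7% vs 19.4% — Provider 1 is higher every time.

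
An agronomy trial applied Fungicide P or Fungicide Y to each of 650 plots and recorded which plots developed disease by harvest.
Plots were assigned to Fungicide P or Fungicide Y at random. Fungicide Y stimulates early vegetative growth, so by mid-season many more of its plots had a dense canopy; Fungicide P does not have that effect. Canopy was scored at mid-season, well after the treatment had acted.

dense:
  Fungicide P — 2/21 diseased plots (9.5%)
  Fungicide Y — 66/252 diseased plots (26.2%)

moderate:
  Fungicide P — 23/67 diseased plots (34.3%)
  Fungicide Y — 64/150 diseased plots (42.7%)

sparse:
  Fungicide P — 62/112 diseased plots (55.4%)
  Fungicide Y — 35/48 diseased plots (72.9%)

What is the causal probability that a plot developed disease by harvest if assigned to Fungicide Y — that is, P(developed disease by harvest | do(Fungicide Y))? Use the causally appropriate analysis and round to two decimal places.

0.37

Stratifying would compare fungicides among plots the fungicides themselves sorted into mid-season canopy groups — a form of selection on an intermediate. The unconditioned pooled rates give the total causal effect.
So P(outcome | do(Fungicide Y)) is just the pooled rate for Fungicide Y: 165/450 = 0.367.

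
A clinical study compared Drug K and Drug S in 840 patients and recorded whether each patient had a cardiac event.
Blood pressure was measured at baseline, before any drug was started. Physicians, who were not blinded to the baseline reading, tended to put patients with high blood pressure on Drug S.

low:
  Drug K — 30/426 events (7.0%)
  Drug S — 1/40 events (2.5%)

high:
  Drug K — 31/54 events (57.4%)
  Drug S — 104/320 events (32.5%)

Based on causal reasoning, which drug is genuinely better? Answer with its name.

Nothing the drug does changes blood pressure; the imbalance is an allocation artefact. With blood pressure also predicting the outcome, the pooled figure is confounded, and the within-stratum comparison is the causal one.
Within each level — low: 7.0% vs 2.5%; high: 57.4% vs 32.5% — Drug S is lower every time.

Drug S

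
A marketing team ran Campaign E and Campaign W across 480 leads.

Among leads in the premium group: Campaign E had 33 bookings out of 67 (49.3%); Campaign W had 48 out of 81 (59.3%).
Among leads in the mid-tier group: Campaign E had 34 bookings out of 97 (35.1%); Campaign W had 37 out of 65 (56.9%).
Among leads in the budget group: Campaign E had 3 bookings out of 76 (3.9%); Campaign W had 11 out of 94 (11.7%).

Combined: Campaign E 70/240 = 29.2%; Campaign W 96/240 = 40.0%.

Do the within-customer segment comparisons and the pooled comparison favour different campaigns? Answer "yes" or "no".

no

Within each customer segment level (premium 49.3% vs 59.3%; mid-tier 35.1% vs 56.9%; budget 3.9% vs 11.7%), Campaign W has the higher rate every time. Pooled: 29.2% vs 40.0% — Campaign W has the higher rate overall. They agree.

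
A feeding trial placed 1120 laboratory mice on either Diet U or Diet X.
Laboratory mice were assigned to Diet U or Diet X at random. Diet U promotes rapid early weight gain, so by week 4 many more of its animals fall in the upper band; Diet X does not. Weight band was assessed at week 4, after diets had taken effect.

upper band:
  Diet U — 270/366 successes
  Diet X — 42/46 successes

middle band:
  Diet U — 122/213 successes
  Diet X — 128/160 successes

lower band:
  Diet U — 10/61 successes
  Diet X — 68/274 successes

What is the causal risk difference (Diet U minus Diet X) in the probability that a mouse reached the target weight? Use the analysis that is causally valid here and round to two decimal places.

+0.13

Week-4 weight band is downstream of the diet. One should not condition on a consequence of treatment, so the overall rates are the right comparison.
The causal difference is the pooled difference: 0.628 − 0.496 = +0.132.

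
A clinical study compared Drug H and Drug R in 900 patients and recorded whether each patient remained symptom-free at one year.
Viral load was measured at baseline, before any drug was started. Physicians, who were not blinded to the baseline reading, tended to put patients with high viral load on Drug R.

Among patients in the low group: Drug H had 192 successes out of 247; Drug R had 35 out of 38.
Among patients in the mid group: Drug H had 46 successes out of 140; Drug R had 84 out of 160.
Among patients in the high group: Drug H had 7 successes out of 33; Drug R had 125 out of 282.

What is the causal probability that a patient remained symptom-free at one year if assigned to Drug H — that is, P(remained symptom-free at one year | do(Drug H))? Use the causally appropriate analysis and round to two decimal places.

0.43

Here viral load is a common cause — it drives both which drug a case falls under and the outcome. The crude comparison mixes populations; the stratum-specific rates are the causally relevant ones.
Standardising Drug H to the population viral load mix: 0.317·192/247 + 0.333·46/140 + 0.350·7/33 = 0.430.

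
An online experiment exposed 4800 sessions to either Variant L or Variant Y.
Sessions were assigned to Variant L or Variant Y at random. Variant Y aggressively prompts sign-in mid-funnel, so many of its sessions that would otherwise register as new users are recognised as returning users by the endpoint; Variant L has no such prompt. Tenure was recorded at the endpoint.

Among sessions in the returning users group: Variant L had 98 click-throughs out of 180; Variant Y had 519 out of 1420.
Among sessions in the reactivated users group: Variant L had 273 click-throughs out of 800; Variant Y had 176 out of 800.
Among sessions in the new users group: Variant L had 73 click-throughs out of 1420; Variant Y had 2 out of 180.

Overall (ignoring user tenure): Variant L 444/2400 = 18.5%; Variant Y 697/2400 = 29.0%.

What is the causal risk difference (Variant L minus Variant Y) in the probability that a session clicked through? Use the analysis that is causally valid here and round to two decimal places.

-0.11

Because the variant influences user tenure, user tenure is a post-treatment mediator, not a confounder. Stratifying on it would bias the estimate; the causal effect is the crude pooled difference.
The causal difference is the pooled difference: 0.185 − 0.290 = -0.105.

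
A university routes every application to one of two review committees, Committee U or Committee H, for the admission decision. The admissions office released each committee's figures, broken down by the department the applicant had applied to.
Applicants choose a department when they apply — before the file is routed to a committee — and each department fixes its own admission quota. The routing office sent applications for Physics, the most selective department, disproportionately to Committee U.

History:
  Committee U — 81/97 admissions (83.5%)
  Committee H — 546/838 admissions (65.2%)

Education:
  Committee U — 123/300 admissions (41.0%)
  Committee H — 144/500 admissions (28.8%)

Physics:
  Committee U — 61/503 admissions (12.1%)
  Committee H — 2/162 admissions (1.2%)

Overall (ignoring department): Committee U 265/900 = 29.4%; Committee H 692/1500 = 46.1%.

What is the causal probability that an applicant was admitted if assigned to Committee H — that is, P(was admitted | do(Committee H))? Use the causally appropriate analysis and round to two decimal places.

0.35

Within every department level Committee U has the higher rate, yet pooled Committee H does — Simpson's reversal.
Department satisfies the back-door criterion: it is not a descendant of the review committee, and it blocks the spurious path from review committee to outcome. Adjusting for it (i.e., using the within-department rates) gives the causal effect.
Standardising Committee H to the population department mix: 0.390·546/838 + 0.333·144/500 + 0.277·2/162 = 0.353.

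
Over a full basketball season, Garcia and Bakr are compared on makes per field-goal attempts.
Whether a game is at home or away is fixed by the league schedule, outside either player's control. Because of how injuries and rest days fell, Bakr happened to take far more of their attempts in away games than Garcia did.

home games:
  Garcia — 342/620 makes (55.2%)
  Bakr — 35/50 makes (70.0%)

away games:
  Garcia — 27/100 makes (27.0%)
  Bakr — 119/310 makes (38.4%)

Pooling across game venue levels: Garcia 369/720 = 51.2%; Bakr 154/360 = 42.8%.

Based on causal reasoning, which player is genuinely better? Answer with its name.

Bakr

Bakr is higher inside every game venue stratum but Garcia is higher in aggregate. Whether to stratify depends on how game venue relates to the player.
Here game venue is a common cause — it drives both which player a case falls under and the outcome. The crude comparison mixes populations; the stratum-specific rates are the causally relevant ones.
Within each level — home games: 55.2% vs 70.0%; away games: 27.0% vs 38.4% — Bakr is higher every time.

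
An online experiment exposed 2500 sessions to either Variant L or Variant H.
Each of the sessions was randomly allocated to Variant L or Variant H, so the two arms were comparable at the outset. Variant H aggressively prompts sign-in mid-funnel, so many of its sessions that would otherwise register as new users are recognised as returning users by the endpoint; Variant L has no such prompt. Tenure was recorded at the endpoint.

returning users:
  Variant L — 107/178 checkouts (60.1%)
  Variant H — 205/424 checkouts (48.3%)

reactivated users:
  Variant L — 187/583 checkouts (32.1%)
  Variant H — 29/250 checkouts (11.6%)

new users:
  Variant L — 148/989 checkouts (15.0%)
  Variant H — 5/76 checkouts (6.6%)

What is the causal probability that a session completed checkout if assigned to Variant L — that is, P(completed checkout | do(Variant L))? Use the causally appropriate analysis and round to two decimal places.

0.25

User tenure here is a post-treatment variable shaped by the variant; conditioning on it would introduce bias rather than remove it. The overall comparison is the causal one.
So P(outcome | do(Variant L)) is just the pooled rate for Variant L: 442/1750 = 0.253.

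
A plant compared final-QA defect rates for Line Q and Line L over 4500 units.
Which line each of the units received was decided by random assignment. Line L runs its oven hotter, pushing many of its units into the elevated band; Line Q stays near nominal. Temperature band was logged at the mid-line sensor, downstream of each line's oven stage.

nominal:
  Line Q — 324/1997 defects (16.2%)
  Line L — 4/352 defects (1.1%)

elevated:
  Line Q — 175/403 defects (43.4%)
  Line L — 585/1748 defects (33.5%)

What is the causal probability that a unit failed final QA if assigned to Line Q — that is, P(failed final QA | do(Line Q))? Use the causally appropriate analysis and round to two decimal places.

In-process temperature band is downstream of the line. One should not condition on a consequence of treatment, so the overall rates are the right comparison.
So P(outcome | do(Line Q)) is just the pooled rate for Line Q: 499/2400 = 0.208.

0.21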